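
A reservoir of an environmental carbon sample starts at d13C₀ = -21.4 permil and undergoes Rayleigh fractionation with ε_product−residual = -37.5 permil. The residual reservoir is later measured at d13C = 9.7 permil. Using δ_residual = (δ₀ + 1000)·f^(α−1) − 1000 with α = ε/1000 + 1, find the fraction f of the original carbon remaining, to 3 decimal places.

α − 1 = ε/1000 = -0.0375
(δ_res + 1000)/(δ₀ + 1000) = (9.7 + 1000)/(-21.4 + 1000) = 1009.7/978.6 = 1.031780
f = 1.031780^(1/-0.0375) = exp(ln(1.031780)/-0.0375) = exp(0.03129/-0.0375)
f = exp(-0.8343) = 0.4342

0.434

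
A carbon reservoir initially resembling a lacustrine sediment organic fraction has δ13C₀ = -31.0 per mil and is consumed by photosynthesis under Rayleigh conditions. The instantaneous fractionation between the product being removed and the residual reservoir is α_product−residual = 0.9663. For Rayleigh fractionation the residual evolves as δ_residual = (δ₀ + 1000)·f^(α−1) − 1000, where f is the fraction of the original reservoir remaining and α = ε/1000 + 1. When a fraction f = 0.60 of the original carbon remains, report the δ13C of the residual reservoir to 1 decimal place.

Rayleigh residual: δ_res = (δ₀ + 1000)·f^(α−1) − 1000
α − 1 = -0.03370
f^(α−1) = 0.60^(-0.03370) = 1.017364
δ_res = (-31.0 + 1000) × 1.017364 − 1000 = 985.826 − 1000 = -14.17 per mil

-14.2 per mil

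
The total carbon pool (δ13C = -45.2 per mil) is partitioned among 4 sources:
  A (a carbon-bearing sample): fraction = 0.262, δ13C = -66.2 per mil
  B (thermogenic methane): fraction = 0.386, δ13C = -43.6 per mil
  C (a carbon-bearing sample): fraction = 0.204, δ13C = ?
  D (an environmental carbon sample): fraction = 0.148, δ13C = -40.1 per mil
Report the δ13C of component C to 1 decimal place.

-25.0 per mil

Isotope mass balance: δ_bulk = Σ fᵢ·δᵢ.
-45.2 = 0.262×(-66.2) + 0.386×(-43.6) + 0.204×δ_C + 0.148×(-40.1)
0.204·δ_C = -45.2 − (-40.109) = -5.091
δ_C = -5.091 / 0.204 = -24.96 per mil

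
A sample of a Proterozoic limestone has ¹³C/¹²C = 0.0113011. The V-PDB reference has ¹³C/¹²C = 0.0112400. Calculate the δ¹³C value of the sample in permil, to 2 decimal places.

5.44 permil

δ¹³C = (R_sample / R_standard − 1) × 1000
R_sample / R_standard = 0.0113011 / 0.0112400 = 1.005436
δ¹³C = (1.005436 − 1) × 1000 = 5.436 permil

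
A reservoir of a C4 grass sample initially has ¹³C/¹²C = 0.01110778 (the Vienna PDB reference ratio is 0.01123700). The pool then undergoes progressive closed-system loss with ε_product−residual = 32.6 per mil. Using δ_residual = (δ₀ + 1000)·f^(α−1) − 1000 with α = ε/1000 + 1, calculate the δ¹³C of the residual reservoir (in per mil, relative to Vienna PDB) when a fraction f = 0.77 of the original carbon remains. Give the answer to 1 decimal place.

δ₀ = (0.01110778/0.01123700 − 1)×1000 = (0.988500 − 1)×1000 = -11.500 per mil
α − 1 = ε/1000 = 0.0326
f^(α−1) = 0.77^(0.0326) = 0.991516
δ_res = (-11.500 + 1000) × 0.991516 − 1000 = 980.114 − 1000 = -19.89 per mil

-19.9 per mil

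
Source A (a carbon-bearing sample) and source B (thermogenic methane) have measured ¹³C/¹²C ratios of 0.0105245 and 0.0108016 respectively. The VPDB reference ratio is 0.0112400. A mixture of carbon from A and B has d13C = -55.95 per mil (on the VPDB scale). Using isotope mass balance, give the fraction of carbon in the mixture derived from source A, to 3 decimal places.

δ_A = (0.0105245/0.0112400 − 1)×1000 = (0.936343 − 1)×1000 = -63.657 per mil
δ_B = (0.0108016/0.0112400 − 1)×1000 = (0.960996 − 1)×1000 = -39.004 per mil
f_A = (δ_mix − δ_B)/(δ_A − δ_B) = (-55.95 − (-39.004))/(-63.657 − (-39.004))
f_A = -16.946 / -24.653 = 0.6874

0.687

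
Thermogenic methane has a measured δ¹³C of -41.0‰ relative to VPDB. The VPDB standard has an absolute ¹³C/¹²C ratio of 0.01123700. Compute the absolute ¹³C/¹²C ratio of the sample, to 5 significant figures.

R_sample = R_standard × (δ¹³C/1000 + 1)
R_sample = 0.01123700 × (-41.0/1000 + 1) = 0.01123700 × 0.959000
R_sample = 0.0107763

0.010776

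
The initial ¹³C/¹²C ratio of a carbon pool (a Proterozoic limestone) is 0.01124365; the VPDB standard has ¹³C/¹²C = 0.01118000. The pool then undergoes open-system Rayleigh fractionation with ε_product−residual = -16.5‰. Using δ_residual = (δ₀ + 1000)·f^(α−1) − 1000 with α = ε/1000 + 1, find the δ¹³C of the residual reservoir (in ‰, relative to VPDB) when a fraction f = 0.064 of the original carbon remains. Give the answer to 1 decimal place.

52.4‰

δ₀ = (0.01124365/0.01118000 − 1)×1000 = (1.005693 − 1)×1000 = 5.693‰
α − 1 = ε/1000 = -0.0165
f^(α−1) = 0.064^(-0.0165) = 1.046401
δ_res = (5.693 + 1000) × 1.046401 − 1000 = 1052.358 − 1000 = 52.36‰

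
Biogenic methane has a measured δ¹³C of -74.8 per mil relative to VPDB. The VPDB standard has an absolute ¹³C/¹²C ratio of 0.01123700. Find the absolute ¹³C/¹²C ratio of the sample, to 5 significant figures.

R_sample = R_standard × (δ¹³C/1000 + 1)
R_sample = 0.01123700 × (-74.8/1000 + 1) = 0.01123700 × 0.925200
R_sample = 0.0103965

0.010396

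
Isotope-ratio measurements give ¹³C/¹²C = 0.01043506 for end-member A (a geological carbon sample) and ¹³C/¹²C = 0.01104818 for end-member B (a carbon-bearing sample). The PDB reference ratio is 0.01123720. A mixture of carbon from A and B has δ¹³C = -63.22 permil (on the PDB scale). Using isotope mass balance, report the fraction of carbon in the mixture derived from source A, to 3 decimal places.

0.850

δ_A = (0.01043506/0.01123720 − 1)×1000 = (0.928617 − 1)×1000 = -71.383 permil
δ_B = (0.01104818/0.01123720 − 1)×1000 = (0.983179 − 1)×1000 = -16.821 permil
f_A = (δ_mix − δ_B)/(δ_A − δ_B) = (-63.22 − (-16.821))/(-71.383 − (-16.821))
f_A = -46.399 / -54.562 = 0.8504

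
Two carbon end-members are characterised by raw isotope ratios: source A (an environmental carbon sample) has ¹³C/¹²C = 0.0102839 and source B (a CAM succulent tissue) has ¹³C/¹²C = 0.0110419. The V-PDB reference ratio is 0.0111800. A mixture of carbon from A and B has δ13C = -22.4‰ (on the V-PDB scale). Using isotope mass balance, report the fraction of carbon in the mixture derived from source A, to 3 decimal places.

δ_A = (0.0102839/0.0111800 − 1)×1000 = (0.919848 − 1)×1000 = -80.152‰
δ_B = (0.0110419/0.0111800 − 1)×1000 = (0.987648 − 1)×1000 = -12.352‰
f_A = (δ_mix − δ_B)/(δ_A − δ_B) = (-22.4 − (-12.352))/(-80.152 − (-12.352))
f_A = -10.048 / -67.800 = 0.1482

0.148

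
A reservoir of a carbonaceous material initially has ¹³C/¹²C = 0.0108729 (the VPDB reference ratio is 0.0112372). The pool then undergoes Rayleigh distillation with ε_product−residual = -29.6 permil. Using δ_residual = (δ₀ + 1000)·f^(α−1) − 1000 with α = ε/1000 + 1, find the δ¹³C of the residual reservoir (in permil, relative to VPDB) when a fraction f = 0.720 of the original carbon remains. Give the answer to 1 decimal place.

-23.0 permil

δ₀ = (0.0108729/0.0112372 − 1)×1000 = (0.967581 − 1)×1000 = -32.419 permil
α − 1 = ε/1000 = -0.0296
f^(α−1) = 0.720^(-0.0296) = 1.009771
δ_res = (-32.419 + 1000) × 1.009771 − 1000 = 977.035 − 1000 = -22.96 permil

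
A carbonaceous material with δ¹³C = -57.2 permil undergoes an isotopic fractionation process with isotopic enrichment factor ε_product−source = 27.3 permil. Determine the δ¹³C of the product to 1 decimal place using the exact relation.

-31.5 permil

Exactly, δ_product = (δ_source + 1000)·(ε/1000 + 1) − 1000.
δ_product = (-57.2 + 1000) × (27.3/1000 + 1) − 1000
δ_product = -31.46 permil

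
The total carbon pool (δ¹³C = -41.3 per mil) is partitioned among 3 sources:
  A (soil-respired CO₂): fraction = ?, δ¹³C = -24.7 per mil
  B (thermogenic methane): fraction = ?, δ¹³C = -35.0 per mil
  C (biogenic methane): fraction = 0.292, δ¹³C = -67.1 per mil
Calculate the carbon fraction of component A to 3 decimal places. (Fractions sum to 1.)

Let f_A and f_B be the unknown fractions; fractions sum to 1 so f_A + f_B = 0.708.
Mass balance: Σ fᵢ·δᵢ = δ_bulk ⇒ f_A·(-24.7) + f_B·(-35.0) = -41.3 − (-19.593) = -21.707
Substitute f_B = 0.708 − f_A:
f_A·(-24.7 − -35.0) = -21.707 − 0.708×(-35.0) = 3.073
f_A = 3.073 / 10.3 = 0.2984

0.298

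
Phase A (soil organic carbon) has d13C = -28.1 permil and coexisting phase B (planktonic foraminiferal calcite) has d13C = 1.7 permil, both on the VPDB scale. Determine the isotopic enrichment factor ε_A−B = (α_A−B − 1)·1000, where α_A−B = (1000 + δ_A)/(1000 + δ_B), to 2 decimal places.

-29.75 permil

α_A−B = (1000 + -28.1) / (1000 + 1.7) = 971.9 / 1001.7 = 0.970251
ε_A−B = (0.970251 − 1) × 1000 = -29.749 permil
(The approximation ε ≈ δ_A − δ_B would give -29.8 permil.)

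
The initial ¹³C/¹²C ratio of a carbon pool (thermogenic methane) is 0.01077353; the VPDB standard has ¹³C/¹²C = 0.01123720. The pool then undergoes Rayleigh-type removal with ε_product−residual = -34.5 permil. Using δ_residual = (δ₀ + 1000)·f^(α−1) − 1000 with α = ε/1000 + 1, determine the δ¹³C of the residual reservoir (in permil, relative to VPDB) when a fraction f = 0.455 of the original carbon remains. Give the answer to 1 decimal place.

-14.9 permil

δ₀ = (0.01077353/0.01123720 − 1)×1000 = (0.958738 − 1)×1000 = -41.262 permil
α − 1 = ε/1000 = -0.0345
f^(α−1) = 0.455^(-0.0345) = 1.027540
δ_res = (-41.262 + 1000) × 1.027540 − 1000 = 985.141 − 1000 = -14.86 permil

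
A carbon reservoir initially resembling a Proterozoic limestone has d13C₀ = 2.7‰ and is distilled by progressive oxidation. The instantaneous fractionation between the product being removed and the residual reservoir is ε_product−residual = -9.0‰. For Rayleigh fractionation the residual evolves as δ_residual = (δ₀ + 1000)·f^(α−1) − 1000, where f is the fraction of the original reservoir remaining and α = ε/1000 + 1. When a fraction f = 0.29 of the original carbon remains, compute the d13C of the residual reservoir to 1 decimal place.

13.9‰

Rayleigh residual: δ_res = (δ₀ + 1000)·f^(α−1) − 1000
α = ε/1000 + 1 = 0.99100, so α − 1 = -0.00900
f^(α−1) = 0.29^(-0.00900) = 1.011203
δ_res = (2.7 + 1000) × 1.011203 − 1000 = 1013.933 − 1000 = 13.93‰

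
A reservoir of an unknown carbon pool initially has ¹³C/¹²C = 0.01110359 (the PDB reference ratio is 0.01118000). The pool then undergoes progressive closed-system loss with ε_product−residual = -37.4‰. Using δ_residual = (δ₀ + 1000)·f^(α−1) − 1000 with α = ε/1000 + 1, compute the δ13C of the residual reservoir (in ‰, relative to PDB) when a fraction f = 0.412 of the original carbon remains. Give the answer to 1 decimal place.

26.7‰

δ₀ = (0.01110359/0.01118000 − 1)×1000 = (0.993165 − 1)×1000 = -6.835‰
α − 1 = ε/1000 = -0.0374
f^(α−1) = 0.412^(-0.0374) = 1.033720
δ_res = (-6.835 + 1000) × 1.033720 − 1000 = 1026.655 − 1000 = 26.65‰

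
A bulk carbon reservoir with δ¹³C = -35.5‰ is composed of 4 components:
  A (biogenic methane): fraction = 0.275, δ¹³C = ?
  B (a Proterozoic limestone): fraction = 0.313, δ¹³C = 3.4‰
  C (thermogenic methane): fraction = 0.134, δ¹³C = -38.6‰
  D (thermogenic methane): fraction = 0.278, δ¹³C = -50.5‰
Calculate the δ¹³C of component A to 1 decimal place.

-63.1‰

Isotope mass balance: δ_bulk = Σ fᵢ·δᵢ.
-35.5 = 0.275×δ_A + 0.313×(3.4) + 0.134×(-38.6) + 0.278×(-50.5)
0.275·δ_A = -35.5 − (-18.147) = -17.353
δ_A = -17.353 / 0.275 = -63.10‰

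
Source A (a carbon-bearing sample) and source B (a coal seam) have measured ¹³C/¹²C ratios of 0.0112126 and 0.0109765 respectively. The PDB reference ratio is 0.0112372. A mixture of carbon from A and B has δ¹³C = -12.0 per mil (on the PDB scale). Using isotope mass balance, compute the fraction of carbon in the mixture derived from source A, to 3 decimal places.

0.533

δ_A = (0.0112126/0.0112372 − 1)×1000 = (0.997811 − 1)×1000 = -2.189 per mil
δ_B = (0.0109765/0.0112372 − 1)×1000 = (0.976800 − 1)×1000 = -23.200 per mil
f_A = (δ_mix − δ_B)/(δ_A − δ_B) = (-12.0 − (-23.200))/(-2.189 − (-23.200))
f_A = 11.200 / 21.011 = 0.5331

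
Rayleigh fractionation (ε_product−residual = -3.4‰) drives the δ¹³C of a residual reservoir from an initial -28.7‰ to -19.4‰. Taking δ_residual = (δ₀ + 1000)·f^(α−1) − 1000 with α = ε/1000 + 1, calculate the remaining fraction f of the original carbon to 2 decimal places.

α − 1 = ε/1000 = -0.0034
(δ_res + 1000)/(δ₀ + 1000) = (-19.4 + 1000)/(-28.7 + 1000) = 980.6/971.3 = 1.009575
f = 1.009575^(1/-0.0034) = exp(ln(1.009575)/-0.0034) = exp(0.00953/-0.0034)
f = exp(-2.8027) = 0.0606

0.06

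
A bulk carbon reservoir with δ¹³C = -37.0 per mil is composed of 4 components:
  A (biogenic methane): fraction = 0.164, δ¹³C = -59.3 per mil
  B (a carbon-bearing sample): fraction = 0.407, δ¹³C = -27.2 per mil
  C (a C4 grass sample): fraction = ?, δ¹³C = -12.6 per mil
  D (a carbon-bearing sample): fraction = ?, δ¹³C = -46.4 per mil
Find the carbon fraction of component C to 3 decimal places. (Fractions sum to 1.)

0.110

Let f_C and f_D be the unknown fractions; fractions sum to 1 so f_C + f_D = 0.429.
Mass balance: Σ fᵢ·δᵢ = δ_bulk ⇒ f_C·(-12.6) + f_D·(-46.4) = -37.0 − (-20.796) = -16.204
Substitute f_D = 0.429 − f_C:
f_C·(-12.6 − -46.4) = -16.204 − 0.429×(-46.4) = 3.701
f_C = 3.701 / 33.8 = 0.1095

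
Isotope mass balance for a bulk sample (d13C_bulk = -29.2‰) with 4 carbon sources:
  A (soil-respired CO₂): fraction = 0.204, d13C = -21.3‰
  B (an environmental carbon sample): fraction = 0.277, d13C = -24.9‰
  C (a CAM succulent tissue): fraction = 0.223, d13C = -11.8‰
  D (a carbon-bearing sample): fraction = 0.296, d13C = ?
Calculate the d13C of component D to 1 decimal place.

-51.8‰

Isotope mass balance: δ_bulk = Σ fᵢ·δᵢ.
-29.2 = 0.204×(-21.3) + 0.277×(-24.9) + 0.223×(-11.8) + 0.296×δ_D
0.296·δ_D = -29.2 − (-13.874) = -15.326
δ_D = -15.326 / 0.296 = -51.78‰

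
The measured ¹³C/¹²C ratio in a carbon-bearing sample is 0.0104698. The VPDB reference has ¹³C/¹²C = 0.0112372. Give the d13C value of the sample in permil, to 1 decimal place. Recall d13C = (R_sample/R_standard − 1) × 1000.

d13C = (R_sample / R_standard − 1) × 1000
R_sample / R_standard = 0.0104698 / 0.0112372 = 0.931709
d13C = (0.931709 − 1) × 1000 = -68.29 permil

-68.3 permil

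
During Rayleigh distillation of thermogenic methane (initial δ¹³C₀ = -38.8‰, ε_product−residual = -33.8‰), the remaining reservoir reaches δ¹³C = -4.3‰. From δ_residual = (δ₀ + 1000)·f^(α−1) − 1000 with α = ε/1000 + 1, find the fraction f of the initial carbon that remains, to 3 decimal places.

α − 1 = ε/1000 = -0.0338
(δ_res + 1000)/(δ₀ + 1000) = (-4.3 + 1000)/(-38.8 + 1000) = 995.7/961.2 = 1.035893
f = 1.035893^(1/-0.0338) = exp(ln(1.035893)/-0.0338) = exp(0.03526/-0.0338)
f = exp(-1.0433) = 0.3523

0.352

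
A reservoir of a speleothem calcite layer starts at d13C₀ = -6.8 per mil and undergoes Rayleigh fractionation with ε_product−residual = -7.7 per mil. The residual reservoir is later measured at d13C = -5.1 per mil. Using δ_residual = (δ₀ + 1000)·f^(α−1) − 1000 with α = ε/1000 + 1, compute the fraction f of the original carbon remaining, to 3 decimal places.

0.801

α − 1 = ε/1000 = -0.0077
(δ_res + 1000)/(δ₀ + 1000) = (-5.1 + 1000)/(-6.8 + 1000) = 994.9/993.2 = 1.001712
f = 1.001712^(1/-0.0077) = exp(ln(1.001712)/-0.0077) = exp(0.00171/-0.0077)
f = exp(-0.2221) = 0.8008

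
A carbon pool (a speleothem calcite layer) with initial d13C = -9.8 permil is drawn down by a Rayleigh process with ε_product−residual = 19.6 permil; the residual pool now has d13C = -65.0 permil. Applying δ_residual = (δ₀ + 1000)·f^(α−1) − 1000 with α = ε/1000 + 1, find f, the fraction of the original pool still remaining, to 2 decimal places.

α − 1 = ε/1000 = 0.0196
(δ_res + 1000)/(δ₀ + 1000) = (-65.0 + 1000)/(-9.8 + 1000) = 935.0/990.2 = 0.944254
f = 0.944254^(1/0.0196) = exp(ln(0.944254)/0.0196) = exp(-0.05736/0.0196)
f = exp(-2.9266) = 0.0536

0.05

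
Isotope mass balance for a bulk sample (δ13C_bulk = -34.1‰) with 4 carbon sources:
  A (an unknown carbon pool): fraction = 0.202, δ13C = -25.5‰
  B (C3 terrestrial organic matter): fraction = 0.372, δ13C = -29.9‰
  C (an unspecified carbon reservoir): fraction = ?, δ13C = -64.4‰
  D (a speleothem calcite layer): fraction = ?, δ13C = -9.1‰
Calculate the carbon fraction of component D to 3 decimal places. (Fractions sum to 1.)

Let f_D and f_C be the unknown fractions; fractions sum to 1 so f_D + f_C = 0.426.
Mass balance: Σ fᵢ·δᵢ = δ_bulk ⇒ f_D·(-9.1) + f_C·(-64.4) = -34.1 − (-16.274) = -17.826
Substitute f_C = 0.426 − f_D:
f_D·(-9.1 − -64.4) = -17.826 − 0.426×(-64.4) = 9.608
f_D = 9.608 / 55.3 = 0.1737

0.174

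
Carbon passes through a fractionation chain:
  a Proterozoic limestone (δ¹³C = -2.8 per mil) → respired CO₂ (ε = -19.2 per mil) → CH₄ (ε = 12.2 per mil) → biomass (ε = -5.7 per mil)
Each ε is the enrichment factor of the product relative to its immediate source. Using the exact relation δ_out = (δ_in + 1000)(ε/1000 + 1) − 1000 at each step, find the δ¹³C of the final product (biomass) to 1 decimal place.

-15.7 per mil

step 1: δ = (-2.80 + 1000)·(-19.2/1000 + 1) − 1000 = -21.95 per mil
step 2: δ = (-21.95 + 1000)·(12.2/1000 + 1) − 1000 = -10.01 per mil
step 3: δ = (-10.01 + 1000)·(-5.7/1000 + 1) − 1000 = -15.66 per mil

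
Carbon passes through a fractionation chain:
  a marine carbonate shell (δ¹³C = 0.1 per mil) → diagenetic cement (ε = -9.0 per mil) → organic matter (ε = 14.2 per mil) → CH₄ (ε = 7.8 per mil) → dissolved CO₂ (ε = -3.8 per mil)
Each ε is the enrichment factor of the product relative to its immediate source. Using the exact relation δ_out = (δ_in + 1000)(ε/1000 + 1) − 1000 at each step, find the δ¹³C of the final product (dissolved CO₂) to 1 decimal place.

9.2 per mil

step 1: δ = (0.10 + 1000)·(-9.0/1000 + 1) − 1000 = -8.90 per mil
step 2: δ = (-8.90 + 1000)·(14.2/1000 + 1) − 1000 = 5.17 per mil
step 3: δ = (5.17 + 1000)·(7.8/1000 + 1) − 1000 = 13.01 per mil
step 4: δ = (13.01 + 1000)·(-3.8/1000 + 1) − 1000 = 9.16 per mil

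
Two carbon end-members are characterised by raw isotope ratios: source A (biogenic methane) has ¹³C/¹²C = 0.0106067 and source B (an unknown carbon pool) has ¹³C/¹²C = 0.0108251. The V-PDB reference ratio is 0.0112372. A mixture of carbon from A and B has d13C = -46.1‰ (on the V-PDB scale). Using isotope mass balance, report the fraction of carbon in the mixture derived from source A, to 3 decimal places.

δ_A = (0.0106067/0.0112372 − 1)×1000 = (0.943892 − 1)×1000 = -56.108‰
δ_B = (0.0108251/0.0112372 − 1)×1000 = (0.963327 − 1)×1000 = -36.673‰
f_A = (δ_mix − δ_B)/(δ_A − δ_B) = (-46.1 − (-36.673))/(-56.108 − (-36.673))
f_A = -9.427 / -19.435 = 0.4851

0.485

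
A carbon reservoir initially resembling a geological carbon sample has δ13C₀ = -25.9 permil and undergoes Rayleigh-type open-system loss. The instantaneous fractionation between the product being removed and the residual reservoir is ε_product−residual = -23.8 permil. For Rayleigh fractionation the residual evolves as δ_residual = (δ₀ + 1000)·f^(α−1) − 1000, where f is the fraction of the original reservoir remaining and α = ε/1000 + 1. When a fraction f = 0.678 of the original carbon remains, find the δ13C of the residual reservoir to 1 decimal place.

Rayleigh residual: δ_res = (δ₀ + 1000)·f^(α−1) − 1000
α = ε/1000 + 1 = 0.97620, so α − 1 = -0.02380
f^(α−1) = 0.678^(-0.02380) = 1.009292
δ_res = (-25.9 + 1000) × 1.009292 − 1000 = 983.151 − 1000 = -16.85 permil

-16.8 permil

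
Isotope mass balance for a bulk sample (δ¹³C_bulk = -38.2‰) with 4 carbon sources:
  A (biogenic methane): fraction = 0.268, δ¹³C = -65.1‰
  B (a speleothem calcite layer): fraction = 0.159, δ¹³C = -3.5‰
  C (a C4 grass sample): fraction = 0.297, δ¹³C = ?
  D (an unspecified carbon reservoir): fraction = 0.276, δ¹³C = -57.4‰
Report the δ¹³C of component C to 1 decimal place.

-14.7‰

Isotope mass balance: δ_bulk = Σ fᵢ·δᵢ.
-38.2 = 0.268×(-65.1) + 0.159×(-3.5) + 0.297×δ_C + 0.276×(-57.4)
0.297·δ_C = -38.2 − (-33.846) = -4.354
δ_C = -4.354 / 0.297 = -14.66‰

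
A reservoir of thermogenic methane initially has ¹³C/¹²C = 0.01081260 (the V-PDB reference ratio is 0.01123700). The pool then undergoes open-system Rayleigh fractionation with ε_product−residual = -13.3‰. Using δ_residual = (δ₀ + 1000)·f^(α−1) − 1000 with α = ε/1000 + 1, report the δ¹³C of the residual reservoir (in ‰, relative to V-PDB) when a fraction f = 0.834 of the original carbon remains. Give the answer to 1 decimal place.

-35.4‰

δ₀ = (0.01081260/0.01123700 − 1)×1000 = (0.962232 − 1)×1000 = -37.768‰
α − 1 = ε/1000 = -0.0133
f^(α−1) = 0.834^(-0.0133) = 1.002417
δ_res = (-37.768 + 1000) × 1.002417 − 1000 = 964.558 − 1000 = -35.44‰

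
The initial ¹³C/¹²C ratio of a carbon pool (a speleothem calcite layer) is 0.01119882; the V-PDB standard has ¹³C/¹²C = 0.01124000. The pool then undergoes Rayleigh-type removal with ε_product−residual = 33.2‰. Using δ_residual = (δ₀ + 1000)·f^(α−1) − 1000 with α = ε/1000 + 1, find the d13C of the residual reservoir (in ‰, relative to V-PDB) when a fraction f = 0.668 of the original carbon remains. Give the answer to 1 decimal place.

-16.9‰

δ₀ = (0.01119882/0.01124000 − 1)×1000 = (0.996336 − 1)×1000 = -3.664‰
α − 1 = ε/1000 = 0.0332
f^(α−1) = 0.668^(0.0332) = 0.986694
δ_res = (-3.664 + 1000) × 0.986694 − 1000 = 983.079 − 1000 = -16.92‰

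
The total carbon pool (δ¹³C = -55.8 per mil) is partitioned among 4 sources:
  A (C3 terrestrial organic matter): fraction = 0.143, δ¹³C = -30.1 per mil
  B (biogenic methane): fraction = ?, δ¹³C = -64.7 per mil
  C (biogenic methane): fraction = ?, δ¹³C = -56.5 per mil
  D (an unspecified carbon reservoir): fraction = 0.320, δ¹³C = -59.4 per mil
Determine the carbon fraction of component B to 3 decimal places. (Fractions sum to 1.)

0.262

Let f_B and f_C be the unknown fractions; fractions sum to 1 so f_B + f_C = 0.537.
Mass balance: Σ fᵢ·δᵢ = δ_bulk ⇒ f_B·(-64.7) + f_C·(-56.5) = -55.8 − (-23.312) = -32.488
Substitute f_C = 0.537 − f_B:
f_B·(-64.7 − -56.5) = -32.488 − 0.537×(-56.5) = -2.147
f_B = -2.147 / -8.2 = 0.2619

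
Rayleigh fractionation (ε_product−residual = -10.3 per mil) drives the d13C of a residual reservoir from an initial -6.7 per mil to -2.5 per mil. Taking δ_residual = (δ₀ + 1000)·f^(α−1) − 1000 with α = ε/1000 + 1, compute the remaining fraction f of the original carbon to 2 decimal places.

0.66

α − 1 = ε/1000 = -0.0103
(δ_res + 1000)/(δ₀ + 1000) = (-2.5 + 1000)/(-6.7 + 1000) = 997.5/993.3 = 1.004228
f = 1.004228^(1/-0.0103) = exp(ln(1.004228)/-0.0103) = exp(0.00422/-0.0103)
f = exp(-0.4097) = 0.6639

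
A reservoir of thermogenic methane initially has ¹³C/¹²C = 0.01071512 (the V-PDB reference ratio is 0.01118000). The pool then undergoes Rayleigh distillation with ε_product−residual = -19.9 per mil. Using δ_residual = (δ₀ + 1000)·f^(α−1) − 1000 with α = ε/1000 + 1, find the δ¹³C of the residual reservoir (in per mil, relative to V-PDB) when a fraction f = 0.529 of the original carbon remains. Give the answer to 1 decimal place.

-29.4 per mil

δ₀ = (0.01071512/0.01118000 − 1)×1000 = (0.958419 − 1)×1000 = -41.581 per mil
α − 1 = ε/1000 = -0.0199
f^(α−1) = 0.529^(-0.0199) = 1.012752
δ_res = (-41.581 + 1000) × 1.012752 − 1000 = 970.641 − 1000 = -29.36 per mil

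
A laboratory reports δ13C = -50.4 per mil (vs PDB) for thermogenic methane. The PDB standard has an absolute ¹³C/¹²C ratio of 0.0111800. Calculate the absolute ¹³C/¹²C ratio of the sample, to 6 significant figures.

R_sample = R_standard × (δ13C/1000 + 1)
R_sample = 0.0111800 × (-50.4/1000 + 1) = 0.0111800 × 0.949600
R_sample = 0.0106165

0.0106165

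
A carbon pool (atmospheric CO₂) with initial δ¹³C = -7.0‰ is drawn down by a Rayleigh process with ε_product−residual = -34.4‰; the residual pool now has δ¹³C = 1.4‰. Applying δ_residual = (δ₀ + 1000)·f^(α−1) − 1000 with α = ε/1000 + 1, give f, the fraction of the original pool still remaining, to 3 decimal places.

α − 1 = ε/1000 = -0.0344
(δ_res + 1000)/(δ₀ + 1000) = (1.4 + 1000)/(-7.0 + 1000) = 1001.4/993.0 = 1.008459
f = 1.008459^(1/-0.0344) = exp(ln(1.008459)/-0.0344) = exp(0.00842/-0.0344)
f = exp(-0.2449) = 0.7828

0.783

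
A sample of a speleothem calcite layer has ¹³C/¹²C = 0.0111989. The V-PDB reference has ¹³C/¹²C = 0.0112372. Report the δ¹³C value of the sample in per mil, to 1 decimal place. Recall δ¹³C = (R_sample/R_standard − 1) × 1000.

-3.4 per mil

δ¹³C = (R_sample / R_standard − 1) × 1000
R_sample / R_standard = 0.0111989 / 0.0112372 = 0.996592
δ¹³C = (0.996592 − 1) × 1000 = -3.41 per mil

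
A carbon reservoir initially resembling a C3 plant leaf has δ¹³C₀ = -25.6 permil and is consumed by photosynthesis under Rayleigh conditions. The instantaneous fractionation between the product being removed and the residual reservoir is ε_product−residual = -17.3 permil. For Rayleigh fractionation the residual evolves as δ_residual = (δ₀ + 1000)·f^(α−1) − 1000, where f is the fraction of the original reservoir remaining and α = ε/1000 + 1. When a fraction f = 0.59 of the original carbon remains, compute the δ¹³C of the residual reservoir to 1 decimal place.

Rayleigh residual: δ_res = (δ₀ + 1000)·f^(α−1) − 1000
α = ε/1000 + 1 = 0.98270, so α − 1 = -0.01730
f^(α−1) = 0.59^(-0.01730) = 1.009170
δ_res = (-25.6 + 1000) × 1.009170 − 1000 = 983.335 − 1000 = -16.66 permil

-16.7 permil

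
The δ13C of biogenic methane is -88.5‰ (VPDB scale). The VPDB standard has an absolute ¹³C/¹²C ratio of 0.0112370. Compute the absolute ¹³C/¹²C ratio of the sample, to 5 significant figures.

R_sample = R_standard × (δ13C/1000 + 1)
R_sample = 0.0112370 × (-88.5/1000 + 1) = 0.0112370 × 0.911500
R_sample = 0.0102425

0.010243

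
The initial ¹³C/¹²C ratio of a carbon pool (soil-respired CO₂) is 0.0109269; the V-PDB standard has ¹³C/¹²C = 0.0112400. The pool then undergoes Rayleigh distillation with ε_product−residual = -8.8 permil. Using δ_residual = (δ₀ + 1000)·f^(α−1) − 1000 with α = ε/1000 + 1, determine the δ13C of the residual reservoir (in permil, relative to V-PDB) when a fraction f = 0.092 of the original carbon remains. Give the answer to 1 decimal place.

-7.2 permil

δ₀ = (0.0109269/0.0112400 − 1)×1000 = (0.972144 − 1)×1000 = -27.856 permil
α − 1 = ε/1000 = -0.0088
f^(α−1) = 0.092^(-0.0088) = 1.021218
δ_res = (-27.856 + 1000) × 1.021218 − 1000 = 992.772 − 1000 = -7.23 permil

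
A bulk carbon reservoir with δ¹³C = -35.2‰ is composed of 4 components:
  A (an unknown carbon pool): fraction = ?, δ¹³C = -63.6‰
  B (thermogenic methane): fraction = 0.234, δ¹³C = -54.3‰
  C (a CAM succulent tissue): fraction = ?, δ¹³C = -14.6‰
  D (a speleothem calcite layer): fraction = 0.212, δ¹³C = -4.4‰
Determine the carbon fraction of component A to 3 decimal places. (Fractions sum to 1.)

0.275

Let f_A and f_C be the unknown fractions; fractions sum to 1 so f_A + f_C = 0.554.
Mass balance: Σ fᵢ·δᵢ = δ_bulk ⇒ f_A·(-63.6) + f_C·(-14.6) = -35.2 − (-13.639) = -21.561
Substitute f_C = 0.554 − f_A:
f_A·(-63.6 − -14.6) = -21.561 − 0.554×(-14.6) = -13.473
f_A = -13.473 / -49.0 = 0.2750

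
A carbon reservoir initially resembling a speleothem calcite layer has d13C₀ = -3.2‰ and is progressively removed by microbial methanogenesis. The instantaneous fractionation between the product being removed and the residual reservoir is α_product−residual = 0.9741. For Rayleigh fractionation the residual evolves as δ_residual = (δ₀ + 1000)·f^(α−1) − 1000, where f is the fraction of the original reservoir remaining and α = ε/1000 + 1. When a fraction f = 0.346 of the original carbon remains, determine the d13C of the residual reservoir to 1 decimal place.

Rayleigh residual: δ_res = (δ₀ + 1000)·f^(α−1) − 1000
α − 1 = -0.02590
f^(α−1) = 0.346^(-0.02590) = 1.027869
δ_res = (-3.2 + 1000) × 1.027869 − 1000 = 1024.580 − 1000 = 24.58‰

24.6‰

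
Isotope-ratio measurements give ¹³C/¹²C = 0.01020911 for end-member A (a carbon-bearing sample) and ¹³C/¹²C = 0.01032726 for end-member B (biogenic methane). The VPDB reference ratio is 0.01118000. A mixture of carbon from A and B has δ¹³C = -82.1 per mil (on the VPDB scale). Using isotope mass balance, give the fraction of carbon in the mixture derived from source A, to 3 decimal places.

0.551

δ_A = (0.01020911/0.01118000 − 1)×1000 = (0.913158 − 1)×1000 = -86.842 per mil
δ_B = (0.01032726/0.01118000 − 1)×1000 = (0.923726 − 1)×1000 = -76.274 per mil
f_A = (δ_mix − δ_B)/(δ_A − δ_B) = (-82.1 − (-76.274))/(-86.842 − (-76.274))
f_A = -5.826 / -10.568 = 0.5513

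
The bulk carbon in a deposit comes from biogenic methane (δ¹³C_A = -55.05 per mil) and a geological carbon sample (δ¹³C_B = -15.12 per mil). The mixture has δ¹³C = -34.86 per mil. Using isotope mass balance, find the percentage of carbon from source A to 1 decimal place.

49.4%

δ_mix = f_A·δ_A + (1 − f_A)·δ_B  ⇒  f_A = (δ_mix − δ_B)/(δ_A − δ_B)
f_A = (-34.86 − (-15.12)) / (-55.05 − (-15.12))
f_A = -19.74 / -39.93 = 0.4944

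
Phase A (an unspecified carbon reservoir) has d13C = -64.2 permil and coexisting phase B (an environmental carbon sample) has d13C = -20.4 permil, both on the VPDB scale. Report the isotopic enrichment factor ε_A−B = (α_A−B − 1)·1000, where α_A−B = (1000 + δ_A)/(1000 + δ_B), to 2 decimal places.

α_A−B = (1000 + -64.2) / (1000 + -20.4) = 935.8 / 979.6 = 0.955288
ε_A−B = (0.955288 − 1) × 1000 = -44.712 permil
(The approximation ε ≈ δ_A − δ_B would give -43.8 permil.)

-44.71 permil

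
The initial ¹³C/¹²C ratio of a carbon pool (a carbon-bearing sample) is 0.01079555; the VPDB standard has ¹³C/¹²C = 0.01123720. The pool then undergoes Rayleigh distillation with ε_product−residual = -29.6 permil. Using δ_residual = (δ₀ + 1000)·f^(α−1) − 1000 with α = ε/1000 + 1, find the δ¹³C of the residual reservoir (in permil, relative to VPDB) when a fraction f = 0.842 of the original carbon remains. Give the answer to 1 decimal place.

δ₀ = (0.01079555/0.01123720 − 1)×1000 = (0.960698 − 1)×1000 = -39.302 permil
α − 1 = ε/1000 = -0.0296
f^(α−1) = 0.842^(-0.0296) = 1.005103
δ_res = (-39.302 + 1000) × 1.005103 − 1000 = 965.600 − 1000 = -34.40 permil

-34.4 permil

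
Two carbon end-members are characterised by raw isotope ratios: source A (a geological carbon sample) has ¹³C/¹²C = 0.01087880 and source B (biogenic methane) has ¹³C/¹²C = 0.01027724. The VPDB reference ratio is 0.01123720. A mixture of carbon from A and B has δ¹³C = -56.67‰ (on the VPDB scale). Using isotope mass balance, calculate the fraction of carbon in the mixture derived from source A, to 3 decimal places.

0.537

δ_A = (0.01087880/0.01123720 − 1)×1000 = (0.968106 − 1)×1000 = -31.894‰
δ_B = (0.01027724/0.01123720 − 1)×1000 = (0.914573 − 1)×1000 = -85.427‰
f_A = (δ_mix − δ_B)/(δ_A − δ_B) = (-56.67 − (-85.427))/(-31.894 − (-85.427))
f_A = 28.757 / 53.533 = 0.5372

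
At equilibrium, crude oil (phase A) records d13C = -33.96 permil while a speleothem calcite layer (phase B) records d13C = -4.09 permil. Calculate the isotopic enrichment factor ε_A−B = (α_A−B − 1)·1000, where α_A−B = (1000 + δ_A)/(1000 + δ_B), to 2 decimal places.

α_A−B = (1000 + -33.96) / (1000 + -4.09) = 966.04 / 995.91 = 0.970007
ε_A−B = (0.970007 − 1) × 1000 = -29.993 permil
(The approximation ε ≈ δ_A − δ_B would give -29.87 permil.)

-29.99 permil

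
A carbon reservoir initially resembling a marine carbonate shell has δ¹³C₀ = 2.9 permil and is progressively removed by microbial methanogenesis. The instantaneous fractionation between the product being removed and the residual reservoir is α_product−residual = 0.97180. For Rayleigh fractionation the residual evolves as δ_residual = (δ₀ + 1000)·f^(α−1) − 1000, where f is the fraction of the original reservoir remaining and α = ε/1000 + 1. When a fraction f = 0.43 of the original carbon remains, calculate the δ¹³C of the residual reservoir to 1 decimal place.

Rayleigh residual: δ_res = (δ₀ + 1000)·f^(α−1) − 1000
α − 1 = -0.02820
f^(α−1) = 0.43^(-0.02820) = 1.024085
δ_res = (2.9 + 1000) × 1.024085 − 1000 = 1027.055 − 1000 = 27.06 permil

27.1 permil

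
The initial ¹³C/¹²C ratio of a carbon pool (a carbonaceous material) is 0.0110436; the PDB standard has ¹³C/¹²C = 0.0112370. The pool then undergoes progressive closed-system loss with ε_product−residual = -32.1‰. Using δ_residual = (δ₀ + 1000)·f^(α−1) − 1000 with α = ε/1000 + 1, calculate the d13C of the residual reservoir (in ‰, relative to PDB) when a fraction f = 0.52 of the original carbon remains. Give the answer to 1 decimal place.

δ₀ = (0.0110436/0.0112370 − 1)×1000 = (0.982789 − 1)×1000 = -17.211‰
α − 1 = ε/1000 = -0.0321
f^(α−1) = 0.52^(-0.0321) = 1.021213
δ_res = (-17.211 + 1000) × 1.021213 − 1000 = 1003.637 − 1000 = 3.64‰

3.6‰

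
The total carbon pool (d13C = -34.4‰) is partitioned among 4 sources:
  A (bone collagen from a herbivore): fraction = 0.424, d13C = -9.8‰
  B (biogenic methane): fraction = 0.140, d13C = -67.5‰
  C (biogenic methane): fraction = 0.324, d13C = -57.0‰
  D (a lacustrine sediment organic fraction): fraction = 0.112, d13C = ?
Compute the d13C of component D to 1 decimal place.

-20.8‰

Isotope mass balance: δ_bulk = Σ fᵢ·δᵢ.
-34.4 = 0.424×(-9.8) + 0.140×(-67.5) + 0.324×(-57.0) + 0.112×δ_D
0.112·δ_D = -34.4 − (-32.073) = -2.327
δ_D = -2.327 / 0.112 = -20.77‰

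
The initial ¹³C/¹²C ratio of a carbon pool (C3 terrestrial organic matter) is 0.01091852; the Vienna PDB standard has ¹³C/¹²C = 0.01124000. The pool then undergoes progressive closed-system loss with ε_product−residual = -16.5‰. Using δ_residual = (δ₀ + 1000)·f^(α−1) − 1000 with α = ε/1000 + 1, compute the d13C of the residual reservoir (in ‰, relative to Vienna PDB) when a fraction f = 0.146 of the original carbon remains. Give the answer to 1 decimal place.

2.7‰

δ₀ = (0.01091852/0.01124000 − 1)×1000 = (0.971399 − 1)×1000 = -28.601‰
α − 1 = ε/1000 = -0.0165
f^(α−1) = 0.146^(-0.0165) = 1.032258
δ_res = (-28.601 + 1000) × 1.032258 − 1000 = 1002.734 − 1000 = 2.73‰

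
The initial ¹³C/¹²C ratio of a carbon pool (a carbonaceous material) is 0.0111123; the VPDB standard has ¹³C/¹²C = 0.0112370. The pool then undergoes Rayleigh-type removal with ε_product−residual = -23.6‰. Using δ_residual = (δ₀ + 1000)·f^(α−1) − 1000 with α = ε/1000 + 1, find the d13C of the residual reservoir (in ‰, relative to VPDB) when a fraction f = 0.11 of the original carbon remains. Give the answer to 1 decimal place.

δ₀ = (0.0111123/0.0112370 − 1)×1000 = (0.988903 − 1)×1000 = -11.097‰
α − 1 = ε/1000 = -0.0236
f^(α−1) = 0.11^(-0.0236) = 1.053472
δ_res = (-11.097 + 1000) × 1.053472 − 1000 = 1041.782 − 1000 = 41.78‰

41.8‰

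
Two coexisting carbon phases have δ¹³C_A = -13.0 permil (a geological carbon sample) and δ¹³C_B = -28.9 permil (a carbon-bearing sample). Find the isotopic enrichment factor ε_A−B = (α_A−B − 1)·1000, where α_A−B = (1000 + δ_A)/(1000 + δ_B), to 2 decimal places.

16.37 permil

α_A−B = (1000 + -13.0) / (1000 + -28.9) = 987.0 / 971.1 = 1.016373
ε_A−B = (1.016373 − 1) × 1000 = 16.373 permil
(The approximation ε ≈ δ_A − δ_B would give 15.9 permil.)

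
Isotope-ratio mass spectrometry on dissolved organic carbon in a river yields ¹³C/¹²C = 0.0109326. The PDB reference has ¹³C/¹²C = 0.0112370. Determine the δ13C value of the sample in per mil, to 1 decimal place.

-27.1 per mil

δ13C = (R_sample / R_standard − 1) × 1000
R_sample / R_standard = 0.0109326 / 0.0112370 = 0.972911
δ13C = (0.972911 − 1) × 1000 = -27.09 per mil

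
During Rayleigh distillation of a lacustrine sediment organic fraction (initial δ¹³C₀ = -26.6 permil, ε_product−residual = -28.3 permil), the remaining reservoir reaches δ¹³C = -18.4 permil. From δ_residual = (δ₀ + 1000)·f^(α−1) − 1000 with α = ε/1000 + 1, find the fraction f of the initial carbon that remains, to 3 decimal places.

0.743

α − 1 = ε/1000 = -0.0283
(δ_res + 1000)/(δ₀ + 1000) = (-18.4 + 1000)/(-26.6 + 1000) = 981.6/973.4 = 1.008424
f = 1.008424^(1/-0.0283) = exp(ln(1.008424)/-0.0283) = exp(0.00839/-0.0283)
f = exp(-0.2964) = 0.7435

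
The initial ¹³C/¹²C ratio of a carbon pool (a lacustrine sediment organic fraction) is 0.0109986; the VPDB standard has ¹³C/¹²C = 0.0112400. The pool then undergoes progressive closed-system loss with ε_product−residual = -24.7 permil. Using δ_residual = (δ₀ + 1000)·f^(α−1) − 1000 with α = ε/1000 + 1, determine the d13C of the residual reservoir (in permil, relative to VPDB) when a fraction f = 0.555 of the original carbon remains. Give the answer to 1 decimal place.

-7.1 permil

δ₀ = (0.0109986/0.0112400 − 1)×1000 = (0.978523 − 1)×1000 = -21.477 permil
α − 1 = ε/1000 = -0.0247
f^(α−1) = 0.555^(-0.0247) = 1.014649
δ_res = (-21.477 + 1000) × 1.014649 − 1000 = 992.858 − 1000 = -7.14 permil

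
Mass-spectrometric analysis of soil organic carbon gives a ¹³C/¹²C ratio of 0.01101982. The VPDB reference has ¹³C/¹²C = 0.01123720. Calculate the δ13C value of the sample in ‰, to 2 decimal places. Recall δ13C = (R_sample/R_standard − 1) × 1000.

δ13C = (R_sample / R_standard − 1) × 1000
R_sample / R_standard = 0.01101982 / 0.01123720 = 0.980655
δ13C = (0.980655 − 1) × 1000 = -19.345‰

-19.34‰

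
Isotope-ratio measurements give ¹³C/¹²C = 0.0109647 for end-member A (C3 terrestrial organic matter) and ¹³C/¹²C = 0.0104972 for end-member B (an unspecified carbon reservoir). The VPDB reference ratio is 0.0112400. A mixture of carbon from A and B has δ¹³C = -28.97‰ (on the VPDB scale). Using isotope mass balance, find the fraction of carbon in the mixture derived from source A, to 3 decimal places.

0.892

δ_A = (0.0109647/0.0112400 − 1)×1000 = (0.975507 − 1)×1000 = -24.493‰
δ_B = (0.0104972/0.0112400 − 1)×1000 = (0.933915 − 1)×1000 = -66.085‰
f_A = (δ_mix − δ_B)/(δ_A − δ_B) = (-28.97 − (-66.085))/(-24.493 − (-66.085))
f_A = 37.115 / 41.593 = 0.8924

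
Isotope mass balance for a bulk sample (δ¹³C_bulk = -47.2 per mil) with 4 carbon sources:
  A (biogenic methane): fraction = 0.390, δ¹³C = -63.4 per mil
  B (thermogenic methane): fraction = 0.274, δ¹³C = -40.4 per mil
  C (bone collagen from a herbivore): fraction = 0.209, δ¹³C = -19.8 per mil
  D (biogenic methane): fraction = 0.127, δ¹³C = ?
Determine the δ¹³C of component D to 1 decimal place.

Isotope mass balance: δ_bulk = Σ fᵢ·δᵢ.
-47.2 = 0.390×(-63.4) + 0.274×(-40.4) + 0.209×(-19.8) + 0.127×δ_D
0.127·δ_D = -47.2 − (-39.934) = -7.266
δ_D = -7.266 / 0.127 = -57.21 per mil

-57.2 per mil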